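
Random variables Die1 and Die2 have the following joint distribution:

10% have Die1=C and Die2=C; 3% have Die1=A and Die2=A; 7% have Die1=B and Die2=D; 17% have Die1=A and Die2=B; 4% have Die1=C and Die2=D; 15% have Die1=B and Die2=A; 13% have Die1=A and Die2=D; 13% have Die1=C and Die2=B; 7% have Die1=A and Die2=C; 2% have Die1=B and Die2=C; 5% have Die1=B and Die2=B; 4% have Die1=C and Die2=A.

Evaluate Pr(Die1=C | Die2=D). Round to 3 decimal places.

P(Die2=D) = 0.13 + 0.07 + 0.04 = 0.24.
P(Die1=C | Die2=D) = 0.04/0.24 = 0.167.

0.167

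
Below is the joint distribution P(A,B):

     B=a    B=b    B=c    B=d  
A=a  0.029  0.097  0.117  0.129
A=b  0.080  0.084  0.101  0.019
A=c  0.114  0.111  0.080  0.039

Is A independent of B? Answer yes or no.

P(A=a) = 0.372 and P(B=d) = 0.187, so their product is 0.06956, but P(A=a, B=d) = 0.129. Since these differ, A and B are not independent.

no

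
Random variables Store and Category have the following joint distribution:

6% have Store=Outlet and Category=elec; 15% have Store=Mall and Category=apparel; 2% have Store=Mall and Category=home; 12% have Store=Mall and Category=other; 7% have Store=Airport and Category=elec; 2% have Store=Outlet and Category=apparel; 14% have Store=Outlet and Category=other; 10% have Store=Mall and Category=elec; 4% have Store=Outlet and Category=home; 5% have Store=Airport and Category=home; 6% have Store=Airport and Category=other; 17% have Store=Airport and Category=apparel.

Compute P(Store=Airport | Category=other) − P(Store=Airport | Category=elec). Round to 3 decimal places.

-0.117

P(Category=other) = 0.12 + 0.06 + 0.14 = 0.32; P(Store=Airport | Category=other) = 0.06/0.32 = 0.1875.
P(Category=elec) = 0.10 + 0.07 + 0.06 = 0.23; P(Store=Airport | Category=elec) = 0.07/0.23 = 0.3043.
Difference = -0.117.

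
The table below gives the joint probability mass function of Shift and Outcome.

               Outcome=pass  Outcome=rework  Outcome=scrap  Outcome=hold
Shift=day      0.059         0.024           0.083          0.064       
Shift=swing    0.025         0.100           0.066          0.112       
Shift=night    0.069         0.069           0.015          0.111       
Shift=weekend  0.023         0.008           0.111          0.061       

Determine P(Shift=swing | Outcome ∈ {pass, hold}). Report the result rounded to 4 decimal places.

0.2615

P(Outcome=pass) = 0.059 + 0.025 + 0.069 + 0.023 = 0.176.
P(Outcome=hold) = 0.064 + 0.112 + 0.111 + 0.061 = 0.348.
P(Outcome ∈ {pass, hold}) = 0.176 + 0.348 = 0.524; P(Shift=swing, Outcome ∈ {pass, hold}) = 0.025 + 0.112 = 0.137.
P(Shift=swing | Outcome ∈ {pass, hold}) = 0.137/0.524 = 0.2615.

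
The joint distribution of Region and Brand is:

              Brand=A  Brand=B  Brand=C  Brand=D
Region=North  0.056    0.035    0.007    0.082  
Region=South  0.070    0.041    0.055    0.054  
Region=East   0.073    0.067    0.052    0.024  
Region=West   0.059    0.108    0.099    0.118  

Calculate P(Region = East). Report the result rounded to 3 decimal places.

0.216

P(Region=East) = 0.073 + 0.067 + 0.052 + 0.024 = 0.216.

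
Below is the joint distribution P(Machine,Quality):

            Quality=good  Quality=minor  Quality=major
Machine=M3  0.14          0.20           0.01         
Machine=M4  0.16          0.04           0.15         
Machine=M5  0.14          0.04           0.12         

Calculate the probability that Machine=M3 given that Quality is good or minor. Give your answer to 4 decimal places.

P(Quality=good) = 0.14 + 0.16 + 0.14 = 0.44.
P(Quality=minor) = 0.20 + 0.04 + 0.04 = 0.28.
P(Quality ∈ {good, minor}) = 0.44 + 0.28 = 0.72; P(Machine=M3, Quality ∈ {good, minor}) = 0.14 + 0.20 = 0.34.
P(Machine=M3 | Quality ∈ {good, minor}) = 0.34/0.72 = 0.4722.

0.4722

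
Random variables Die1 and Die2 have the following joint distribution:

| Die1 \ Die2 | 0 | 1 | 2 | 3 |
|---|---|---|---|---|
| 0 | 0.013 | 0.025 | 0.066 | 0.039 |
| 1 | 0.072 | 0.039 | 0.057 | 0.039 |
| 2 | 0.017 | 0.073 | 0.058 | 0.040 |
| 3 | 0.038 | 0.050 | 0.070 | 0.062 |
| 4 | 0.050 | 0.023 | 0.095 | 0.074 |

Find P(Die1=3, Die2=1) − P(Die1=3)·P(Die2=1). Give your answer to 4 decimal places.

P(Die1=3) = 0.038 + 0.050 + 0.070 + 0.062 = 0.220.
P(Die2=1) = 0.025 + 0.039 + 0.073 + 0.050 + 0.023 = 0.210.
P(Die1=3, Die2=1) − P(Die1=3)P(Die2=1) = 0.050 − 0.220×0.210 = 0.0038.

0.0038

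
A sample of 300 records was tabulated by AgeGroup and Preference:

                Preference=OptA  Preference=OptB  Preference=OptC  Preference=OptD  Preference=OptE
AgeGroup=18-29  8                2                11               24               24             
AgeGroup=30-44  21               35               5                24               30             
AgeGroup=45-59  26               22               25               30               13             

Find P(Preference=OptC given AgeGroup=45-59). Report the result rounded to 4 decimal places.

0.2155

Total with AgeGroup=45-59: 26 + 22 + 25 + 30 + 13 = 116.
P(Preference=OptC | AgeGroup=45-59) = 25/116 = 0.2155.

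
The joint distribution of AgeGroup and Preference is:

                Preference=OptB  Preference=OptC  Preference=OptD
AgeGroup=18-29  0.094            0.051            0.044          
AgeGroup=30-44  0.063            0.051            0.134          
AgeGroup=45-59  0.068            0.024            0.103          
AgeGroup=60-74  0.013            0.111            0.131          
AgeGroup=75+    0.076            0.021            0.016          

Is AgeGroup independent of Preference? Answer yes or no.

no

P(AgeGroup=60-74) = 0.255 and P(Preference=OptB) = 0.314, so their product is 0.08007, but P(AgeGroup=60-74, Preference=OptB) = 0.013. Since these differ, AgeGroup and Preference are not independent.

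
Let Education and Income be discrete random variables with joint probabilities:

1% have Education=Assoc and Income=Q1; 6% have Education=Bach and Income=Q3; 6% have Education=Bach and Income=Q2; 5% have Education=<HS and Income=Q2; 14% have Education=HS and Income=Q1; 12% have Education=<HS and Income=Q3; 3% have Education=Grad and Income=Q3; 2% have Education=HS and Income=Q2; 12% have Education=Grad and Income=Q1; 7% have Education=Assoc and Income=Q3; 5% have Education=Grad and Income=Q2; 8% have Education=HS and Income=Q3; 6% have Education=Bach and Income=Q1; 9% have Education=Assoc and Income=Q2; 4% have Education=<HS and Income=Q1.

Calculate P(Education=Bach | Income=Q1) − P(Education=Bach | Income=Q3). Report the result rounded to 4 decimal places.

-0.0045

P(Income=Q1) = 0.04 + 0.14 + 0.01 + 0.06 + 0.12 = 0.37; P(Education=Bach | Income=Q1) = 0.06/0.37 = 0.16216.
P(Income=Q3) = 0.12 + 0.08 + 0.07 + 0.06 + 0.03 = 0.36; P(Education=Bach | Income=Q3) = 0.06/0.36 = 0.16667.
Difference = -0.0045.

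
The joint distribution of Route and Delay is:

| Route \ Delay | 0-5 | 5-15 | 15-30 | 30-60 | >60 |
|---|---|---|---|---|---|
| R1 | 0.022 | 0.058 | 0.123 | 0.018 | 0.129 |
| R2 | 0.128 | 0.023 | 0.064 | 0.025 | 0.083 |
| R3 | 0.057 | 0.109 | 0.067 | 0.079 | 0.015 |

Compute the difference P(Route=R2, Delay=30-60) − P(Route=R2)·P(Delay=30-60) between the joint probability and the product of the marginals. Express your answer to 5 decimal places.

P(Route=R2) = 0.128 + 0.023 + 0.064 + 0.025 + 0.083 = 0.323.
P(Delay=30-60) = 0.018 + 0.025 + 0.079 = 0.122.
P(Route=R2, Delay=30-60) − P(Route=R2)P(Delay=30-60) = 0.025 − 0.323×0.122 = -0.01441.

-0.01441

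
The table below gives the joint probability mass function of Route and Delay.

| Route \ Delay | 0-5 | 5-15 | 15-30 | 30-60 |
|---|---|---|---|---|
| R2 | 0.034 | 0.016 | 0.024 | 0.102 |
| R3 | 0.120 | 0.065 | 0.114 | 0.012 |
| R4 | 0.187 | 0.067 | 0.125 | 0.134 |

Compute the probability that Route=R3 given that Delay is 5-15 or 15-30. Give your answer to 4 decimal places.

P(Delay=5-15) = 0.016 + 0.065 + 0.067 = 0.148.
P(Delay=15-30) = 0.024 + 0.114 + 0.125 = 0.263.
P(Delay ∈ {5-15, 15-30}) = 0.148 + 0.263 = 0.411; P(Route=R3, Delay ∈ {5-15, 15-30}) = 0.065 + 0.114 = 0.179.
P(Route=R3 | Delay ∈ {5-15, 15-30}) = 0.179/0.411 = 0.4355.

0.4355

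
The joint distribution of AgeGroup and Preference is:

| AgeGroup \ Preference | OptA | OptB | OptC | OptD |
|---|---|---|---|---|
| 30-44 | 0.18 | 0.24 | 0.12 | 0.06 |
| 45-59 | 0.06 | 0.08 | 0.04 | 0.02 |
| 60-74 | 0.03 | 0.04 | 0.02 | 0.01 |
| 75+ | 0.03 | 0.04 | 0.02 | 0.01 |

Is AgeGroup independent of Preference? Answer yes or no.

Every cell satisfies P(AgeGroup,Preference) = P(AgeGroup)·P(Preference). For instance P(AgeGroup=60-74) = 0.10, P(Preference=OptB) = 0.40, and 0.10×0.40 = 0.04 matches the joint entry. So AgeGroup and Preference are independent.

yes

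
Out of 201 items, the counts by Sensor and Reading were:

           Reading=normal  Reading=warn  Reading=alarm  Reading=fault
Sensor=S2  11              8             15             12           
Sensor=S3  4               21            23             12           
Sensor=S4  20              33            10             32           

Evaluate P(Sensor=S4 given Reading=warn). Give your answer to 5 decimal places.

Total with Reading=warn: 8 + 21 + 33 = 62.
P(Sensor=S4 | Reading=warn) = 33/62 = 0.53226.

0.53226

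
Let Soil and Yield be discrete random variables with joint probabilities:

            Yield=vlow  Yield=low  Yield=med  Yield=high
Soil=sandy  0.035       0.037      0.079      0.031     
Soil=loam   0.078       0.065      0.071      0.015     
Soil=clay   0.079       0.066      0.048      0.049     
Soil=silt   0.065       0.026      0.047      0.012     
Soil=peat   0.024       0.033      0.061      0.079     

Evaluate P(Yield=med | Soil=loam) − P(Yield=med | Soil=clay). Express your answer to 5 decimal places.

P(Soil=loam) = 0.078 + 0.065 + 0.071 + 0.015 = 0.229; P(Yield=med | Soil=loam) = 0.071/0.229 = 0.310044.
P(Soil=clay) = 0.079 + 0.066 + 0.048 + 0.049 = 0.242; P(Yield=med | Soil=clay) = 0.048/0.242 = 0.198347.
Difference = 0.11170.

0.11170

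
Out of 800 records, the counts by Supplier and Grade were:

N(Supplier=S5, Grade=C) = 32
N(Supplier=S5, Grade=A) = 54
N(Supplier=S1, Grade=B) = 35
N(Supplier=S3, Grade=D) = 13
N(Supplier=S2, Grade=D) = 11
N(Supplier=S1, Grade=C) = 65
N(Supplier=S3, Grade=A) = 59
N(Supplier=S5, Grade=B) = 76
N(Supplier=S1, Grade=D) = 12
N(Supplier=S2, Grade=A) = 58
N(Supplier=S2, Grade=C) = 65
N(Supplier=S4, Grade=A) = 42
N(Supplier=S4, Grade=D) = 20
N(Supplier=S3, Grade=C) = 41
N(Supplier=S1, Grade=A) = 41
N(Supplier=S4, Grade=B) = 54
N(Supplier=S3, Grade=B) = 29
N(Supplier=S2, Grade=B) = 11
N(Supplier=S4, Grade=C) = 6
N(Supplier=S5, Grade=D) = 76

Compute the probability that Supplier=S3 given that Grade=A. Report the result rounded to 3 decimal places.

Total with Grade=A: 41 + 58 + 59 + 42 + 54 = 254.
P(Supplier=S3 | Grade=A) = 59/254 = 0.232.

0.232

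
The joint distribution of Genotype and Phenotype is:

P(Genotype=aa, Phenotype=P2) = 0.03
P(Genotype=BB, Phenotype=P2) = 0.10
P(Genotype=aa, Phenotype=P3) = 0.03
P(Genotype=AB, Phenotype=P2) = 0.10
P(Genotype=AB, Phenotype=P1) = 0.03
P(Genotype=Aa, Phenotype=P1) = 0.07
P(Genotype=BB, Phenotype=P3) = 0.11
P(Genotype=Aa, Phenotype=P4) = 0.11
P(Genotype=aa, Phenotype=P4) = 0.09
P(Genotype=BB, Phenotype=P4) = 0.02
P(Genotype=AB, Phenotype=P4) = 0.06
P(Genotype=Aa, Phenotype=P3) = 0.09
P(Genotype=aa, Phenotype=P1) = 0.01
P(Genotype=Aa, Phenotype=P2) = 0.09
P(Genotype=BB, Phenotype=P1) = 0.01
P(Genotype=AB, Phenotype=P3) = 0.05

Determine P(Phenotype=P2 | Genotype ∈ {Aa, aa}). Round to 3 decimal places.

P(Genotype=Aa) = 0.07 + 0.09 + 0.09 + 0.11 = 0.36.
P(Genotype=aa) = 0.01 + 0.03 + 0.03 + 0.09 = 0.16.
P(Genotype ∈ {Aa, aa}) = 0.36 + 0.16 = 0.52; P(Phenotype=P2, Genotype ∈ {Aa, aa}) = 0.09 + 0.03 = 0.12.
P(Phenotype=P2 | Genotype ∈ {Aa, aa}) = 0.12/0.52 = 0.231.

0.231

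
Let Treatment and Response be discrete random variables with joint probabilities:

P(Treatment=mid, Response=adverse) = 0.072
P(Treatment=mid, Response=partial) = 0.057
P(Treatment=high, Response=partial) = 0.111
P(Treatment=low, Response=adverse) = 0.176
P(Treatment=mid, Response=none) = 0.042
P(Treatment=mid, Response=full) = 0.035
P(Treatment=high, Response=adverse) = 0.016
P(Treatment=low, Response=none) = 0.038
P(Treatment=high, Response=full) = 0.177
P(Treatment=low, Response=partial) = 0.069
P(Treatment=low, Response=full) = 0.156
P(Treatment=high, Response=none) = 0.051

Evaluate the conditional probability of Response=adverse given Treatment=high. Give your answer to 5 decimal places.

P(Treatment=high) = 0.051 + 0.111 + 0.177 + 0.016 = 0.355.
P(Response=adverse | Treatment=high) = 0.016/0.355 = 0.04507.

0.04507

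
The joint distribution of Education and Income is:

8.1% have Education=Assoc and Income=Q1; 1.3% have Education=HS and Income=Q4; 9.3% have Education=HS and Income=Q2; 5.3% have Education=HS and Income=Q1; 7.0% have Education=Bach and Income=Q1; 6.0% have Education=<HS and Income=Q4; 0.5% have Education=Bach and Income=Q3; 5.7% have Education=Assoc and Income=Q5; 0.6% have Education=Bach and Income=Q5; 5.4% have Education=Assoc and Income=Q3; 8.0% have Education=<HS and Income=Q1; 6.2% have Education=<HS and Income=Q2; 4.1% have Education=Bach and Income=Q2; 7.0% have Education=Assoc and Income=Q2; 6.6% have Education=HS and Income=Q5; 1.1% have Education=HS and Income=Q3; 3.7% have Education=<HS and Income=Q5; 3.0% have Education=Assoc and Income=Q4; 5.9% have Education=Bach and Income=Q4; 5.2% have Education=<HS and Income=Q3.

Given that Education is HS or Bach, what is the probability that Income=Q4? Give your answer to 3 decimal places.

P(Education=HS) = 0.053 + 0.093 + 0.011 + 0.013 + 0.066 = 0.236.
P(Education=Bach) = 0.070 + 0.041 + 0.005 + 0.059 + 0.006 = 0.181.
P(Education ∈ {HS, Bach}) = 0.236 + 0.181 = 0.417; P(Income=Q4, Education ∈ {HS, Bach}) = 0.013 + 0.059 = 0.072.
P(Income=Q4 | Education ∈ {HS, Bach}) = 0.072/0.417 = 0.173.

0.173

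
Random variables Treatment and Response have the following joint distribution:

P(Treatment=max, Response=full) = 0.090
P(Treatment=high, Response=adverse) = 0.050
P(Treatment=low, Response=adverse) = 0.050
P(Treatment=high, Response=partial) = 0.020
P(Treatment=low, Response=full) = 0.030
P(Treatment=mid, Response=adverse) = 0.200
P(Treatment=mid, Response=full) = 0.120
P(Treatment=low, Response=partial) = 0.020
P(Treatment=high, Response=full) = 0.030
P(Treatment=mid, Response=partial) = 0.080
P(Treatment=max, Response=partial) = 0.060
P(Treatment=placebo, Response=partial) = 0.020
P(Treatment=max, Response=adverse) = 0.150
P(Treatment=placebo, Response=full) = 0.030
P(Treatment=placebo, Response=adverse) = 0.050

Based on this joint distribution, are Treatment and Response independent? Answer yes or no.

yes

Every cell satisfies P(Treatment,Response) = P(Treatment)·P(Response). For instance P(Treatment=mid) = 0.400, P(Response=adverse) = 0.500, and 0.400×0.500 = 0.200 matches the joint entry. So Treatment and Response are independent.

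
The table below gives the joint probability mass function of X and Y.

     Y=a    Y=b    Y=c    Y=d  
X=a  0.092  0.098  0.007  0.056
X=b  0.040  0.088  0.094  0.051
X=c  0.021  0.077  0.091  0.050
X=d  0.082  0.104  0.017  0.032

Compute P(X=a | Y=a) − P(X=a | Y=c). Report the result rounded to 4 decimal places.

0.3580

P(Y=a) = 0.092 + 0.040 + 0.021 + 0.082 = 0.235; P(X=a | Y=a) = 0.092/0.235 = 0.39149.
P(Y=c) = 0.007 + 0.094 + 0.091 + 0.017 = 0.209; P(X=a | Y=c) = 0.007/0.209 = 0.03349.
Difference = 0.3580.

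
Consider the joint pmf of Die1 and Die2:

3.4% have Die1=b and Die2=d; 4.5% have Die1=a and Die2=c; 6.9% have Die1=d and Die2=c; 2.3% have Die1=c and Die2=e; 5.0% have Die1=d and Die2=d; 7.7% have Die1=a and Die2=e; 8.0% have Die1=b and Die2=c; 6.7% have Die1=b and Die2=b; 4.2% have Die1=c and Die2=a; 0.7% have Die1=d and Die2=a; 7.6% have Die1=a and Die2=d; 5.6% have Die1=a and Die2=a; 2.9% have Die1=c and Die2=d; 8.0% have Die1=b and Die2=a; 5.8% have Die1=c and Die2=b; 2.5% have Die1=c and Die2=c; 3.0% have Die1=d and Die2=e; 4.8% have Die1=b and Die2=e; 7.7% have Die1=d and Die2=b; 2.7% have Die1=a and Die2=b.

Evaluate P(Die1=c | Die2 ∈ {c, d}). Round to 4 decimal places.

P(Die2=c) = 0.045 + 0.080 + 0.025 + 0.069 = 0.219.
P(Die2=d) = 0.076 + 0.034 + 0.029 + 0.050 = 0.189.
P(Die2 ∈ {c, d}) = 0.219 + 0.189 = 0.408; P(Die1=c, Die2 ∈ {c, d}) = 0.025 + 0.029 = 0.054.
P(Die1=c | Die2 ∈ {c, d}) = 0.054/0.408 = 0.1324.

0.1324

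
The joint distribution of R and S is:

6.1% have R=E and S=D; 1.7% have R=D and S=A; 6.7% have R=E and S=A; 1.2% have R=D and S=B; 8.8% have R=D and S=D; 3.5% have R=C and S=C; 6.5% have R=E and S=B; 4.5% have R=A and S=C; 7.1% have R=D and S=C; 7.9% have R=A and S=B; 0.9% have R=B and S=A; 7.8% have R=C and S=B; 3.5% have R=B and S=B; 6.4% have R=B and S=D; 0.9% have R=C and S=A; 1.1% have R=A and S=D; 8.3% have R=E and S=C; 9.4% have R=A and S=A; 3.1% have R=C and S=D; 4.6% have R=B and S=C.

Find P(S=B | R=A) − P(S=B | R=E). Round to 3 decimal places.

P(R=A) = 0.094 + 0.079 + 0.045 + 0.011 = 0.229; P(S=B | R=A) = 0.079/0.229 = 0.3450.
P(R=E) = 0.067 + 0.065 + 0.083 + 0.061 = 0.276; P(S=B | R=E) = 0.065/0.276 = 0.2355.
Difference = 0.109.

0.109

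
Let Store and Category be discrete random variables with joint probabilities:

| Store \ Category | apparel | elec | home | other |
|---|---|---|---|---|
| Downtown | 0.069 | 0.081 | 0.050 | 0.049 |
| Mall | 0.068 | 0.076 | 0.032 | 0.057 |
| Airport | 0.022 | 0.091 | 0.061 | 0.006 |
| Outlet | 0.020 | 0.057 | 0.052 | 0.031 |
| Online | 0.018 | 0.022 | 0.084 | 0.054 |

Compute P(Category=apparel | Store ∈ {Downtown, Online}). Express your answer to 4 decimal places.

P(Store=Downtown) = 0.069 + 0.081 + 0.050 + 0.049 = 0.249.
P(Store=Online) = 0.018 + 0.022 + 0.084 + 0.054 = 0.178.
P(Store ∈ {Downtown, Online}) = 0.249 + 0.178 = 0.427; P(Category=apparel, Store ∈ {Downtown, Online}) = 0.069 + 0.018 = 0.087.
P(Category=apparel | Store ∈ {Downtown, Online}) = 0.087/0.427 = 0.2037.

0.2037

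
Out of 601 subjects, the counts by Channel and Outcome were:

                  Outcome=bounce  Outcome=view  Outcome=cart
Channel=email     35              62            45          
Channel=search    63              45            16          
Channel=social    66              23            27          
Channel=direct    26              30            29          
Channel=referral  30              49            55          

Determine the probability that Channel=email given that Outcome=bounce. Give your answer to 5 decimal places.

0.15909

Total with Outcome=bounce: 35 + 63 + 66 + 26 + 30 = 220.
P(Channel=email | Outcome=bounce) = 35/220 = 0.15909.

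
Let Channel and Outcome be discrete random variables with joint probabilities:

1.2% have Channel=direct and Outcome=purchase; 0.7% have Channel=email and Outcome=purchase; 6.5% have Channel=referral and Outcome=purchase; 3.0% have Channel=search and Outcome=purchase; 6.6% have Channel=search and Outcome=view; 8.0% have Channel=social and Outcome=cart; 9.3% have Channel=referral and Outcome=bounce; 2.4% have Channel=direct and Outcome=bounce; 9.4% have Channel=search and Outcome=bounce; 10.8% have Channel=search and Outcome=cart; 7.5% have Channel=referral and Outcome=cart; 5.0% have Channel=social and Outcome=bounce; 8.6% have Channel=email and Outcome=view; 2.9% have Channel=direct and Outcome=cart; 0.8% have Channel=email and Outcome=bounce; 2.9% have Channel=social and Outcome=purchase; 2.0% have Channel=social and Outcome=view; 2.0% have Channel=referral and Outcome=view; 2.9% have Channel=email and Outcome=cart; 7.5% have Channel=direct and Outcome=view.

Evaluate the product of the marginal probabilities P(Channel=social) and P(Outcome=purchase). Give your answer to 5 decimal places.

0.02560

P(Channel=social) = 0.050 + 0.020 + 0.080 + 0.029 = 0.179.
P(Outcome=purchase) = 0.007 + 0.030 + 0.029 + 0.012 + 0.065 = 0.143.
Product: 0.179 × 0.143 = 0.02560.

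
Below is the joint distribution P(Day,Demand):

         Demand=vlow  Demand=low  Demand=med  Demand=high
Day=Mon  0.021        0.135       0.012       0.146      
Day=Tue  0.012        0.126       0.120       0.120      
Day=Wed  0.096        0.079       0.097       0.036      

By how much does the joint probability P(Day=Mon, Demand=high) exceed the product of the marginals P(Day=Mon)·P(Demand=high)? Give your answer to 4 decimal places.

P(Day=Mon) = 0.021 + 0.135 + 0.012 + 0.146 = 0.314.
P(Demand=high) = 0.146 + 0.120 + 0.036 = 0.302.
P(Day=Mon, Demand=high) − P(Day=Mon)P(Demand=high) = 0.146 − 0.314×0.302 = 0.0512.

0.0512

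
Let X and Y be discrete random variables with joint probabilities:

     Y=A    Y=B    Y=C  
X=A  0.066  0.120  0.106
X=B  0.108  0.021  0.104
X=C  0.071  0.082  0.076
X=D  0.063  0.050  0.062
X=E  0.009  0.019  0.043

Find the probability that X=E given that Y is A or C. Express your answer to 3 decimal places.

0.073

P(Y=A) = 0.066 + 0.108 + 0.071 + 0.063 + 0.009 = 0.317.
P(Y=C) = 0.106 + 0.104 + 0.076 + 0.062 + 0.043 = 0.391.
P(Y ∈ {A, C}) = 0.317 + 0.391 = 0.708; P(X=E, Y ∈ {A, C}) = 0.009 + 0.043 = 0.052.
P(X=E | Y ∈ {A, C}) = 0.052/0.708 = 0.073.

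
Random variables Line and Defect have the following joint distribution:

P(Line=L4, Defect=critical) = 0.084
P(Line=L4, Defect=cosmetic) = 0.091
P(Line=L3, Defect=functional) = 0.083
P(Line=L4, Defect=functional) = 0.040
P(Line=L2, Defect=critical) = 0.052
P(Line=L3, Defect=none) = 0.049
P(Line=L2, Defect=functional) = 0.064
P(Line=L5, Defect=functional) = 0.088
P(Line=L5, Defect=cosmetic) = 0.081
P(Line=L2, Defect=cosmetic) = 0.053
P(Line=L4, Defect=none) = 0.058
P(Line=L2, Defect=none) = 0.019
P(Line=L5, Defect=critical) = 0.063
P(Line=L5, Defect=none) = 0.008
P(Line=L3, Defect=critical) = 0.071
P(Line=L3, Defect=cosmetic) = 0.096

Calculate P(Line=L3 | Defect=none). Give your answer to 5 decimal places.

0.36567

P(Defect=none) = 0.019 + 0.049 + 0.058 + 0.008 = 0.134.
P(Line=L3 | Defect=none) = 0.049/0.134 = 0.36567.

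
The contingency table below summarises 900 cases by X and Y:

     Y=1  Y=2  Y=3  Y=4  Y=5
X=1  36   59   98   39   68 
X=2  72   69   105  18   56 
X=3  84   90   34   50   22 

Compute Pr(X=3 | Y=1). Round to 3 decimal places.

Total with Y=1: 36 + 72 + 84 = 192.
P(X=3 | Y=1) = 84/192 = 0.438.

0.438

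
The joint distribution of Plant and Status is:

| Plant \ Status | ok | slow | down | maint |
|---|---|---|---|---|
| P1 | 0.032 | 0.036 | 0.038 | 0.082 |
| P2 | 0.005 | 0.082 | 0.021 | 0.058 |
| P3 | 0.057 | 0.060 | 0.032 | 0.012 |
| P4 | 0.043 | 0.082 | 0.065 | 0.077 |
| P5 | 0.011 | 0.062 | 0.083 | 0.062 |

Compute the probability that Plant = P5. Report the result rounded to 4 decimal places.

P(Plant=P5) = 0.011 + 0.062 + 0.083 + 0.062 = 0.218.

0.2180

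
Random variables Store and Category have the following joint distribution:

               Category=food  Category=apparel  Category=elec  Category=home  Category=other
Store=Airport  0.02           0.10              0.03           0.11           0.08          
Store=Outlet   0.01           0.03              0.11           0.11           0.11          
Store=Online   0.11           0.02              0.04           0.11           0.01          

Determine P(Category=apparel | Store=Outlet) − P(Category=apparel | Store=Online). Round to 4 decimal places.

P(Store=Outlet) = 0.01 + 0.03 + 0.11 + 0.11 + 0.11 = 0.37; P(Category=apparel | Store=Outlet) = 0.03/0.37 = 0.08108.
P(Store=Online) = 0.11 + 0.02 + 0.04 + 0.11 + 0.01 = 0.29; P(Category=apparel | Store=Online) = 0.02/0.29 = 0.06897.
Difference = 0.0121.

0.0121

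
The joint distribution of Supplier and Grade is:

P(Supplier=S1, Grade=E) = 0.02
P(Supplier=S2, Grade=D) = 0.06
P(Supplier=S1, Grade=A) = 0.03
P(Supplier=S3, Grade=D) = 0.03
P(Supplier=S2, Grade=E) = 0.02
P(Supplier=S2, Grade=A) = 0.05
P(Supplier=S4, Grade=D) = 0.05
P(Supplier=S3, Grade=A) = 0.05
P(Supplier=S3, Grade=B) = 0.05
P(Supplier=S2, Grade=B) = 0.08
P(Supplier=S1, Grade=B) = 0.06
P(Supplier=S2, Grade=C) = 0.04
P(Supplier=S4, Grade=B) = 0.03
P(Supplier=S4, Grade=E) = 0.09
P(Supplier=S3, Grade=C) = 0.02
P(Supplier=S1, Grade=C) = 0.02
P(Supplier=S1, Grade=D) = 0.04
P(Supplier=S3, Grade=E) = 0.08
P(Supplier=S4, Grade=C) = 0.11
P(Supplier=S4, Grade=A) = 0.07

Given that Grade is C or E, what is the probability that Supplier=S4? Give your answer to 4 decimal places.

0.5000

P(Grade=C) = 0.02 + 0.04 + 0.02 + 0.11 = 0.19.
P(Grade=E) = 0.02 + 0.02 + 0.08 + 0.09 = 0.21.
P(Grade ∈ {C, E}) = 0.19 + 0.21 = 0.40; P(Supplier=S4, Grade ∈ {C, E}) = 0.11 + 0.09 = 0.20.
P(Supplier=S4 | Grade ∈ {C, E}) = 0.20/0.40 = 0.5000.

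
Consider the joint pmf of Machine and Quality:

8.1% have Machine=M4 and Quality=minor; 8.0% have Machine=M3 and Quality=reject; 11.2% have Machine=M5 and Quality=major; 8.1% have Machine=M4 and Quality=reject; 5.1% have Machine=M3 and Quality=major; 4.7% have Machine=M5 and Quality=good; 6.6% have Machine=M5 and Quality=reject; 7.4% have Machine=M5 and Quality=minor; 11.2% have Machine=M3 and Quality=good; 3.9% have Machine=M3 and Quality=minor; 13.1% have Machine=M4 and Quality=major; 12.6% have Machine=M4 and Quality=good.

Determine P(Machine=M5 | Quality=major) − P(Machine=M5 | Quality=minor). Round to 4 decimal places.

-0.0005

P(Quality=major) = 0.051 + 0.131 + 0.112 = 0.294; P(Machine=M5 | Quality=major) = 0.112/0.294 = 0.38095.
P(Quality=minor) = 0.039 + 0.081 + 0.074 = 0.194; P(Machine=M5 | Quality=minor) = 0.074/0.194 = 0.38144.
Difference = -0.0005.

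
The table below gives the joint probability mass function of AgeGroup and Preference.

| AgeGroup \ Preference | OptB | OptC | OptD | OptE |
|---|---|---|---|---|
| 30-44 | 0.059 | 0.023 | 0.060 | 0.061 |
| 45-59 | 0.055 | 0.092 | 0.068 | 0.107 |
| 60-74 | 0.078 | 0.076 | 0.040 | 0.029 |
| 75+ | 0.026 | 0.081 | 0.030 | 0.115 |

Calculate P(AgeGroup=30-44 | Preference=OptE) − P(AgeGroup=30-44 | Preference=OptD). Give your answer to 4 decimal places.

P(Preference=OptE) = 0.061 + 0.107 + 0.029 + 0.115 = 0.312; P(AgeGroup=30-44 | Preference=OptE) = 0.061/0.312 = 0.19551.
P(Preference=OptD) = 0.060 + 0.068 + 0.040 + 0.030 = 0.198; P(AgeGroup=30-44 | Preference=OptD) = 0.060/0.198 = 0.30303.
Difference = -0.1075.

-0.1075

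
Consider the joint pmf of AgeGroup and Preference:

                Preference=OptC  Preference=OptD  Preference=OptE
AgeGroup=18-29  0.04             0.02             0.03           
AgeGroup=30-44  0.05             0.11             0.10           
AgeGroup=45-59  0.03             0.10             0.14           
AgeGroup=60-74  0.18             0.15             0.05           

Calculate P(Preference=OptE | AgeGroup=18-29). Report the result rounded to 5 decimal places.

P(AgeGroup=18-29) = 0.04 + 0.02 + 0.03 = 0.09.
P(Preference=OptE | AgeGroup=18-29) = 0.03/0.09 = 0.33333.

0.33333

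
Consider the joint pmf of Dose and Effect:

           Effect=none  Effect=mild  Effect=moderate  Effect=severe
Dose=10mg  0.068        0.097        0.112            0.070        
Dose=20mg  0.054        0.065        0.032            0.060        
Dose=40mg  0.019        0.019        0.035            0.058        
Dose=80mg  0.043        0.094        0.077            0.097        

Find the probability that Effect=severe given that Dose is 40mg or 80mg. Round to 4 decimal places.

0.3507

P(Dose=40mg) = 0.019 + 0.019 + 0.035 + 0.058 = 0.131.
P(Dose=80mg) = 0.043 + 0.094 + 0.077 + 0.097 = 0.311.
P(Dose ∈ {40mg, 80mg}) = 0.131 + 0.311 = 0.442; P(Effect=severe, Dose ∈ {40mg, 80mg}) = 0.058 + 0.097 = 0.155.
P(Effect=severe | Dose ∈ {40mg, 80mg}) = 0.155/0.442 = 0.3507.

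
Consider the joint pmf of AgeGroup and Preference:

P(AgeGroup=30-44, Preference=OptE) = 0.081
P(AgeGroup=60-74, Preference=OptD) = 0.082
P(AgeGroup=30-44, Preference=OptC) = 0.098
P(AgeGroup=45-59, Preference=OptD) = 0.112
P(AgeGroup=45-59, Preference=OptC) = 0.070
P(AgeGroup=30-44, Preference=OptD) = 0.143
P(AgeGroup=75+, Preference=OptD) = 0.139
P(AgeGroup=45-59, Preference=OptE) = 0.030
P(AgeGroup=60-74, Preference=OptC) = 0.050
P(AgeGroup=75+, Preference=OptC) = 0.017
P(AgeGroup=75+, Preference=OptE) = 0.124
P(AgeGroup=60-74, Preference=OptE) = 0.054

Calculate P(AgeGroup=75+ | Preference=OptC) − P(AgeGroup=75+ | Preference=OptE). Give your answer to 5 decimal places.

P(Preference=OptC) = 0.098 + 0.070 + 0.050 + 0.017 = 0.235; P(AgeGroup=75+ | Preference=OptC) = 0.017/0.235 = 0.072340.
P(Preference=OptE) = 0.081 + 0.030 + 0.054 + 0.124 = 0.289; P(AgeGroup=75+ | Preference=OptE) = 0.124/0.289 = 0.429066.
Difference = -0.35673.

-0.35673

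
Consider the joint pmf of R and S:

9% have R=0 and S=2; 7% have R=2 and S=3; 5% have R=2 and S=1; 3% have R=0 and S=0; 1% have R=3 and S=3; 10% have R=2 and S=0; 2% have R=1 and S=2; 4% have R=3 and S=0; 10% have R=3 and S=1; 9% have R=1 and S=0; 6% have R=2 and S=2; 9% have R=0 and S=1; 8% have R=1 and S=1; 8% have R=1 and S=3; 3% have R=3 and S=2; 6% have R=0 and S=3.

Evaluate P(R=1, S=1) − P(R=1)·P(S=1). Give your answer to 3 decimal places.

P(R=1) = 0.09 + 0.08 + 0.02 + 0.08 = 0.27.
P(S=1) = 0.09 + 0.08 + 0.05 + 0.10 = 0.32.
P(R=1, S=1) − P(R=1)P(S=1) = 0.08 − 0.27×0.32 = -0.006.

-0.006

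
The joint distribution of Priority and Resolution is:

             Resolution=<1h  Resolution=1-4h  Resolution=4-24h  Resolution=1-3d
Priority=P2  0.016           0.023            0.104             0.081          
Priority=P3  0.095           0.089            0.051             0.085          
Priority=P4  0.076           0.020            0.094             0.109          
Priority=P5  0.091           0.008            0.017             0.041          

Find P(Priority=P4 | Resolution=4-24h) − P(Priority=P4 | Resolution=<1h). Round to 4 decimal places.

0.0800

P(Resolution=4-24h) = 0.104 + 0.051 + 0.094 + 0.017 = 0.266; P(Priority=P4 | Resolution=4-24h) = 0.094/0.266 = 0.35338.
P(Resolution=<1h) = 0.016 + 0.095 + 0.076 + 0.091 = 0.278; P(Priority=P4 | Resolution=<1h) = 0.076/0.278 = 0.27338.
Difference = 0.0800.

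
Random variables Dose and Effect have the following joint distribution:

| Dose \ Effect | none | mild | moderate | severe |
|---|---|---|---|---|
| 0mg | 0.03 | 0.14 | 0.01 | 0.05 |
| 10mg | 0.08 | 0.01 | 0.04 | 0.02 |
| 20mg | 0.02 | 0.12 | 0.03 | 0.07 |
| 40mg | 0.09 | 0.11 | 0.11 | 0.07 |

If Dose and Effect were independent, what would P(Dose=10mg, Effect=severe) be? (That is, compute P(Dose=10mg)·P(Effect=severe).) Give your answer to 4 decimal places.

0.0315

P(Dose=10mg) = 0.08 + 0.01 + 0.04 + 0.02 = 0.15.
P(Effect=severe) = 0.05 + 0.02 + 0.07 + 0.07 = 0.21.
Product: 0.15 × 0.21 = 0.0315.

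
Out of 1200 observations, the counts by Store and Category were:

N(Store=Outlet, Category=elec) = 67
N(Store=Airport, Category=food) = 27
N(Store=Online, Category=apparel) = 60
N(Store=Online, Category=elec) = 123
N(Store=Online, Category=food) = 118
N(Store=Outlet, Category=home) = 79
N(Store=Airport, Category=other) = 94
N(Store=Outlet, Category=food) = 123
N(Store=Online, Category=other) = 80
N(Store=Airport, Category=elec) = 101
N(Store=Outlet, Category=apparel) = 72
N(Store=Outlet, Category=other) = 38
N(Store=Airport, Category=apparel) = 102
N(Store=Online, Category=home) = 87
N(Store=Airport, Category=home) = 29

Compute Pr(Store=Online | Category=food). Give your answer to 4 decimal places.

Total with Category=food: 27 + 123 + 118 = 268.
P(Store=Online | Category=food) = 118/268 = 0.4403.

0.4403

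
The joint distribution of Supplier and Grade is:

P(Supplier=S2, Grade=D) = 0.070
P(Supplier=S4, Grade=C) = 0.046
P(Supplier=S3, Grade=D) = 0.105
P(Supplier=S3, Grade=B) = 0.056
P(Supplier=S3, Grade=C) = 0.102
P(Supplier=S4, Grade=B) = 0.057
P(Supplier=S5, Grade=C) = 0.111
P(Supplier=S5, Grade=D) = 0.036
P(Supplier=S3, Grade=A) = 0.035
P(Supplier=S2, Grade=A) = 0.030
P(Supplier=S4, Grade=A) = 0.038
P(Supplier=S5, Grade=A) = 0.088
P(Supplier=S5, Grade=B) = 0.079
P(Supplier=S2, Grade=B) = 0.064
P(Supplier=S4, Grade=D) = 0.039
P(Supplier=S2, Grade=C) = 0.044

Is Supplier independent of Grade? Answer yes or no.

P(Supplier=S5) = 0.314 and P(Grade=D) = 0.250, so their product is 0.07850, but P(Supplier=S5, Grade=D) = 0.036. Since these differ, Supplier and Grade are not independent.

no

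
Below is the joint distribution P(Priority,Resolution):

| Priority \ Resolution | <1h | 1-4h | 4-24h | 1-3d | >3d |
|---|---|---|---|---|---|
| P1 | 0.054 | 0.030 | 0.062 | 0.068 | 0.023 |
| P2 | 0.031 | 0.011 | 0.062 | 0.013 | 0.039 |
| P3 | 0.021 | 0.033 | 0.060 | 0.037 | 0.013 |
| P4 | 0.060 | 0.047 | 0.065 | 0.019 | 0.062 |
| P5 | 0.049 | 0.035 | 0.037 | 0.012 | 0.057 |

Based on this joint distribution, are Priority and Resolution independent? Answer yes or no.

P(Priority=P1) = 0.237 and P(Resolution=1-3d) = 0.149, so their product is 0.03531, but P(Priority=P1, Resolution=1-3d) = 0.068. Since these differ, Priority and Resolution are not independent.

no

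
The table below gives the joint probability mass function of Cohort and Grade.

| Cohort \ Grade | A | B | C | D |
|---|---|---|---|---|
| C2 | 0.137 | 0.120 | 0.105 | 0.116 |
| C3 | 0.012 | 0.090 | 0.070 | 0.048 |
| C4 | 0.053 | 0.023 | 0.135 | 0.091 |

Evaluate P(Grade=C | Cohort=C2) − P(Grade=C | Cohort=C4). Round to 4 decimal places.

P(Cohort=C2) = 0.137 + 0.120 + 0.105 + 0.116 = 0.478; P(Grade=C | Cohort=C2) = 0.105/0.478 = 0.21967.
P(Cohort=C4) = 0.053 + 0.023 + 0.135 + 0.091 = 0.302; P(Grade=C | Cohort=C4) = 0.135/0.302 = 0.44702.
Difference = -0.2274.

-0.2274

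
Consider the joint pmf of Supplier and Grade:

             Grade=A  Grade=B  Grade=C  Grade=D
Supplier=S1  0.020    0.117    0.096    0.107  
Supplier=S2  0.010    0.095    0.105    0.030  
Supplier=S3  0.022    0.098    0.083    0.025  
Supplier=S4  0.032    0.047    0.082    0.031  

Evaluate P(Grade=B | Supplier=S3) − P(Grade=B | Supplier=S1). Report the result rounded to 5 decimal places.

P(Supplier=S3) = 0.022 + 0.098 + 0.083 + 0.025 = 0.228; P(Grade=B | Supplier=S3) = 0.098/0.228 = 0.429825.
P(Supplier=S1) = 0.020 + 0.117 + 0.096 + 0.107 = 0.340; P(Grade=B | Supplier=S1) = 0.117/0.340 = 0.344118.
Difference = 0.08571.

0.08571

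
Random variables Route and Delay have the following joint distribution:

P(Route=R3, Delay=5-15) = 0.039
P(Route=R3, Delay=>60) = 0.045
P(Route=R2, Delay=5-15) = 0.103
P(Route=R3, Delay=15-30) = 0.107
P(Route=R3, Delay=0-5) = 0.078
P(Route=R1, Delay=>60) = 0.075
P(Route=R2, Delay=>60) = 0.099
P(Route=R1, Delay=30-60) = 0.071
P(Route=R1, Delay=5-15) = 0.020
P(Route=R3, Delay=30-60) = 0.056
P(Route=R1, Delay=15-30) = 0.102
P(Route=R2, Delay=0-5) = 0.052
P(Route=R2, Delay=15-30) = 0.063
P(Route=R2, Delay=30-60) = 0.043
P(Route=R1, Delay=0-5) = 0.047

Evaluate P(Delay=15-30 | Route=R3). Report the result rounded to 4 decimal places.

0.3292

P(Route=R3) = 0.078 + 0.039 + 0.107 + 0.056 + 0.045 = 0.325.
P(Delay=15-30 | Route=R3) = 0.107/0.325 = 0.3292.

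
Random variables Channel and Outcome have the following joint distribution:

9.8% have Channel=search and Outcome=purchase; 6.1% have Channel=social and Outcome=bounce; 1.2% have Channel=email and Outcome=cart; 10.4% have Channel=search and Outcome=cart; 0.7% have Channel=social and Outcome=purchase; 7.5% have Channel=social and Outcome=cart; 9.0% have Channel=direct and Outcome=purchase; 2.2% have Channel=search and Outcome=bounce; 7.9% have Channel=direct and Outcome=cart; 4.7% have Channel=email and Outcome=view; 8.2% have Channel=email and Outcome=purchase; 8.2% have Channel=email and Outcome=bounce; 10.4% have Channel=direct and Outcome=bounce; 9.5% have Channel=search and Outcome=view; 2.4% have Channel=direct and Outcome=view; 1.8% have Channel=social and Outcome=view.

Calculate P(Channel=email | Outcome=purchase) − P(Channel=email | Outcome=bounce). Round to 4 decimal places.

P(Outcome=purchase) = 0.082 + 0.098 + 0.007 + 0.090 = 0.277; P(Channel=email | Outcome=purchase) = 0.082/0.277 = 0.29603.
P(Outcome=bounce) = 0.082 + 0.022 + 0.061 + 0.104 = 0.269; P(Channel=email | Outcome=bounce) = 0.082/0.269 = 0.30483.
Difference = -0.0088.

-0.0088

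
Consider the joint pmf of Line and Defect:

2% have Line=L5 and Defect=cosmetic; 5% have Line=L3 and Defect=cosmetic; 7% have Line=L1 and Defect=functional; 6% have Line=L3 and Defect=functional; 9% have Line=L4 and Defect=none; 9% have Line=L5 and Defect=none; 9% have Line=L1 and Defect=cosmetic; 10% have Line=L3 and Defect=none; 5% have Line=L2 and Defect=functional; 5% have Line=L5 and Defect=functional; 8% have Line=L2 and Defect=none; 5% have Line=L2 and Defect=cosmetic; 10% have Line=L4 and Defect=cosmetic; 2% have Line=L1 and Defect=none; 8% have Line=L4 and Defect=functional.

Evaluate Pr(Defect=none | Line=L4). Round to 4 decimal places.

P(Line=L4) = 0.09 + 0.10 + 0.08 = 0.27.
P(Defect=none | Line=L4) = 0.09/0.27 = 0.3333.

0.3333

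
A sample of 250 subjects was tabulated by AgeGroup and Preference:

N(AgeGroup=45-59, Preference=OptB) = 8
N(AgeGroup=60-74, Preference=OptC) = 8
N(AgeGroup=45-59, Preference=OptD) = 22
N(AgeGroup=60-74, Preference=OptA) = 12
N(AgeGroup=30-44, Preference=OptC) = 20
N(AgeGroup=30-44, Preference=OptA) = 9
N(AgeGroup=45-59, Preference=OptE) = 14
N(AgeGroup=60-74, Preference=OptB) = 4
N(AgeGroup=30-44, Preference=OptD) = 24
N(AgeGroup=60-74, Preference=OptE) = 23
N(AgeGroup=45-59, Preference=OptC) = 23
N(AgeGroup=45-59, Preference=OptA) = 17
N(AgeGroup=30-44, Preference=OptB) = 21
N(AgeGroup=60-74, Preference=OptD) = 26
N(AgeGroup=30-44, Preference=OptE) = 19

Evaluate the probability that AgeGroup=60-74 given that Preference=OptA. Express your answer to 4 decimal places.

Total with Preference=OptA: 9 + 17 + 12 = 38.
P(AgeGroup=60-74 | Preference=OptA) = 12/38 = 0.3158.

0.3158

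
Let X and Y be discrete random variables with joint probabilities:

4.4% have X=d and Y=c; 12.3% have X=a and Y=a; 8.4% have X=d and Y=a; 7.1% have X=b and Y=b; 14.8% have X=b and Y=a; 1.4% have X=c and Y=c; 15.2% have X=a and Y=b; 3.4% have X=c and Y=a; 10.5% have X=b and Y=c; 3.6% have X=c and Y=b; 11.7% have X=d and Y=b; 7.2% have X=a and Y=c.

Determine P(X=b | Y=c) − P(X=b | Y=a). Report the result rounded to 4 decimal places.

0.0663

P(Y=c) = 0.072 + 0.105 + 0.014 + 0.044 = 0.235; P(X=b | Y=c) = 0.105/0.235 = 0.44681.
P(Y=a) = 0.123 + 0.148 + 0.034 + 0.084 = 0.389; P(X=b | Y=a) = 0.148/0.389 = 0.38046.
Difference = 0.0663.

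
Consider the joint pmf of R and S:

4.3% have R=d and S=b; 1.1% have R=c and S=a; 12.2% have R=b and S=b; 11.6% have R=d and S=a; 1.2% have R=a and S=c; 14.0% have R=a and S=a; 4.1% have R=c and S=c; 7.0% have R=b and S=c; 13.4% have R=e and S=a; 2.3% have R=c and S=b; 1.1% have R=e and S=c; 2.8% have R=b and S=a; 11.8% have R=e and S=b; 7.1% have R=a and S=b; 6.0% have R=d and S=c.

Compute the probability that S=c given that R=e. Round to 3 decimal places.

0.042

P(R=e) = 0.134 + 0.118 + 0.011 = 0.263.
P(S=c | R=e) = 0.011/0.263 = 0.042.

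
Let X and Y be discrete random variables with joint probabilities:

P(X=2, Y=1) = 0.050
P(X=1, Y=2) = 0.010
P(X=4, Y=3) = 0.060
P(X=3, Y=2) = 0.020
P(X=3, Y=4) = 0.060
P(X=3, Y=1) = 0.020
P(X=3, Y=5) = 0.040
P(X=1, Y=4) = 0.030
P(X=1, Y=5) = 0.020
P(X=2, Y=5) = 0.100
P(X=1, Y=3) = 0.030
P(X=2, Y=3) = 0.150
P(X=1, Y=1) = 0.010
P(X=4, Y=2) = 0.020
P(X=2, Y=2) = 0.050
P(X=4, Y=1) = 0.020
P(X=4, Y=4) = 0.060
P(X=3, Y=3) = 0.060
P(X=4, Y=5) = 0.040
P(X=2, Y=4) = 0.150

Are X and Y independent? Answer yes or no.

yes

Every cell satisfies P(X,Y) = P(X)·P(Y). For instance P(X=3) = 0.200, P(Y=1) = 0.100, and 0.200×0.100 = 0.020 matches the joint entry. So X and Y are independent.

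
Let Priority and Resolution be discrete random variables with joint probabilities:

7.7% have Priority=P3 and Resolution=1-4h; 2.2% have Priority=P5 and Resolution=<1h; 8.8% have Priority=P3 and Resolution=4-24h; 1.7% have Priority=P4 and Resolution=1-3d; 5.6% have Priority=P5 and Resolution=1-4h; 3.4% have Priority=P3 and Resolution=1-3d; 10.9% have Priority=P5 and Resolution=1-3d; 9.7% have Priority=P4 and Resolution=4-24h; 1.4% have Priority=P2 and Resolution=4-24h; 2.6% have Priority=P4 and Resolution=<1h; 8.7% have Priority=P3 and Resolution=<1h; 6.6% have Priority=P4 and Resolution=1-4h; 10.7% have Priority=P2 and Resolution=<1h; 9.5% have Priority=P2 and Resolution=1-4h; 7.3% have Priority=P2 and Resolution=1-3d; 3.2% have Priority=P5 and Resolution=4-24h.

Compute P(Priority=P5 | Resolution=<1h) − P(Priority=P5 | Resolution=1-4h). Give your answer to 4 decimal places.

P(Resolution=<1h) = 0.107 + 0.087 + 0.026 + 0.022 = 0.242; P(Priority=P5 | Resolution=<1h) = 0.022/0.242 = 0.09091.
P(Resolution=1-4h) = 0.095 + 0.077 + 0.066 + 0.056 = 0.294; P(Priority=P5 | Resolution=1-4h) = 0.056/0.294 = 0.19048.
Difference = -0.0996.

-0.0996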